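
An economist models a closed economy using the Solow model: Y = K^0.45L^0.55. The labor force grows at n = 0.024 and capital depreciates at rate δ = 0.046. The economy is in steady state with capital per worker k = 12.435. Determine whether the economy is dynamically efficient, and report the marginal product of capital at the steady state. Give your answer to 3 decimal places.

dynamically efficient; MPK ≈ 0.113

Capital per worker breaks even when investment replaces (n + δ)·k; here n + δ = 0.07.
MPK = 0.45·k^(0.45−1) = 0.45·12.435^(-0.55) ≈ 0.1125.
MPK > 0.07, so the economy is dynamically efficient (under-saving).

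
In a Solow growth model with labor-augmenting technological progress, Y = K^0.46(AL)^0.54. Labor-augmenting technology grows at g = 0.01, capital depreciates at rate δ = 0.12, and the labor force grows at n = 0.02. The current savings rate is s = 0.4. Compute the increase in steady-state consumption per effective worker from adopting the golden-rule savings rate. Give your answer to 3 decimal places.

Capital per effective worker breaks even when investment replaces (n + g + δ)·k; here n + g + δ = 0.15.
Current steady state (s = 0.4): k* = (0.4/0.15)^(1/0.54) ≈ 6.1494, y* = 6.1494^0.46 ≈ 2.3060, c* = (1−0.4)·2.3060 ≈ 1.3836.
Maximizing c = f(k) − (n+g+δ)·k gives f'(k) = n+g+δ, i.e. 0.46·k^(0.46−1) = 0.15, so k_gold = (0.46/0.15)^(1/0.54) ≈ 7.9659.
y_gold = 7.9659^0.46 ≈ 2.5976, c_gold = y_gold − 0.15·k_gold ≈ 1.4027.
Gain: Δc = 1.4027 − 1.3836 ≈ 0.0191.

Δc ≈ 0.019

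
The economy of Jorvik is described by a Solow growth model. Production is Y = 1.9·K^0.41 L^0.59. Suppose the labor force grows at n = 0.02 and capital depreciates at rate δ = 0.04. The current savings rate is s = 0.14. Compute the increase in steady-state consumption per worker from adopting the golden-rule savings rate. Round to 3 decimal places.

Δc ≈ 2.058

Break-even investment rate: n + δ = 0.02 + 0.04 = 0.06.
Current steady state (s = 0.14): k* = (0.14·1.9/0.06)^(1/0.59) ≈ 12.4782, y* = 1.9·12.4782^0.41 ≈ 5.3478, c* = (1−0.14)·5.3478 ≈ 4.5991.
Maximizing c = f(k) − (n+δ)·k gives f'(k) = n+δ, i.e. 0.41·1.9·k^(0.41−1) = 0.06, so k_gold = (0.41·1.9/0.06)^(1/0.59) ≈ 77.1073.
y_gold = 1.9·77.1073^0.41 ≈ 11.2840, c_gold = y_gold − 0.06·k_gold ≈ 6.6576.
Gain: Δc = 6.6576 − 4.5991 ≈ 2.0584.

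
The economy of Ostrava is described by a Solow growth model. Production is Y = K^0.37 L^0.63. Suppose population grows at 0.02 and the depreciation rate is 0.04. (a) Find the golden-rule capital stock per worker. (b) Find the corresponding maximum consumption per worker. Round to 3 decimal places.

(a) k_gold ≈ 17.949; (b) c_gold ≈ 1.834

n + δ = 0.02 + 0.04 = 0.06.
At the golden rule the marginal product of capital equals n+δ: 0.37·k^(0.37−1) = 0.06. Solving, k_gold = (0.37/0.06)^(1/0.63) ≈ 17.9493.
y_gold = 17.9493^0.37 ≈ 2.9107; c_gold = y_gold − 0.06·k_gold ≈ 1.8337.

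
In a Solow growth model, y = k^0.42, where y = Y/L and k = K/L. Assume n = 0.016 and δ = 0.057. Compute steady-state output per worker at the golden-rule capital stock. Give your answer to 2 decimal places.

n + δ = 0.016 + 0.057 = 0.073.
Golden rule sets MPK = n+δ: 0.42·k^(0.42−1) = 0.073, so k_gold = (0.42/0.073)^(1/0.58) ≈ 20.4276.
Output: y_gold = k_gold^0.42 = 20.4276^0.42 ≈ 3.5505.

y_gold ≈ 3.55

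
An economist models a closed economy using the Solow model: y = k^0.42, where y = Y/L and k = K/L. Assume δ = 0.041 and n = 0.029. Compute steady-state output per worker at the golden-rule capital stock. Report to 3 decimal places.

y_gold ≈ 3.660

Capital per worker breaks even when investment replaces (n + δ)·k; here n + δ = 0.07.
At the golden rule the marginal product of capital equals n+δ: 0.42·k^(0.42−1) = 0.07. Solving, k_gold = (0.42/0.07)^(1/0.58) ≈ 21.9604.
Output: y_gold = k_gold^0.42 = 21.9604^0.42 ≈ 3.6601.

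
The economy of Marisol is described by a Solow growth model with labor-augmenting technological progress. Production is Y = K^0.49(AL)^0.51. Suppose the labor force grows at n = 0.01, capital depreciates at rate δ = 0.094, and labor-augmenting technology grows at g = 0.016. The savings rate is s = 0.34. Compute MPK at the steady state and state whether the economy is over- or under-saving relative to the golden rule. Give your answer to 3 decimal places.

under-saving; MPK ≈ 0.173

The effective depreciation rate is n + g + δ = 0.01 + 0.016 + 0.094 = 0.12.
Steady-state k*: s·k^0.49 = 0.12·k gives k* = (0.34/0.12)^(1/0.51) ≈ 7.7065.
MPK = 0.49·7.7065^(-0.51) ≈ 0.1729.
MPK > n+g+δ = 0.12, so the economy is dynamically efficient (under-saving).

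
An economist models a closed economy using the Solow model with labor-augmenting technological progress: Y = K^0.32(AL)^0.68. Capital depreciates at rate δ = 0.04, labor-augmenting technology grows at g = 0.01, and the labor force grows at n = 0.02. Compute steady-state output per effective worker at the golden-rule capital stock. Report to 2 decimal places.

n + g + δ = 0.02 + 0.01 + 0.04 = 0.07.
Setting f'(k) = n+g+δ gives 0.32·k^(0.32−1) = 0.07, hence k_gold = (0.32/0.07)^(1/0.68) ≈ 9.3468.
Output: y_gold = k_gold^0.32 = 9.3468^0.32 ≈ 2.0446.

y_gold ≈ 2.04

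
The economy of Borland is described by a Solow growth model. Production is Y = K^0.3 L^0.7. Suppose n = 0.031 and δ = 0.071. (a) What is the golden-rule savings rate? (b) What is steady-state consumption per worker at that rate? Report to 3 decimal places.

Capital per worker breaks even when investment replaces (n + δ)·k; here n + δ = 0.102.
For Cobb-Douglas, s_gold equals capital's share: s_gold = 0.3.
Setting f'(k) = n+δ gives 0.3·k^(0.3−1) = 0.102, hence k_gold = (0.3/0.102)^(1/0.7) ≈ 4.6700.
y_gold = 4.6700^0.3 ≈ 1.5878; c_gold = (1−0.3)·y_gold ≈ 1.1115.

(a) s_gold = 0.300; (b) c_gold ≈ 1.111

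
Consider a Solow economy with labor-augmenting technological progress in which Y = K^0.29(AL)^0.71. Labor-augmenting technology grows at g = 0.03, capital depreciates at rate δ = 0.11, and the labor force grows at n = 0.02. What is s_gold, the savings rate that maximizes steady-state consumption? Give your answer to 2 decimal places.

s_gold = 0.29

Capital per effective worker breaks even when investment replaces (n + g + δ)·k; here n + g + δ = 0.16.
At the golden rule MPK = n+g+δ, and in any Cobb-Douglas steady state s = (n+g+δ)·k/y = MPK·k/y = capital's share 0.29.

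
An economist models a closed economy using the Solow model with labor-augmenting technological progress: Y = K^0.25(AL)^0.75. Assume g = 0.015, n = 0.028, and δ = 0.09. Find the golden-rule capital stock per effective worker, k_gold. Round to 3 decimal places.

k_gold ≈ 2.320

The effective depreciation rate is n + g + δ = 0.028 + 0.015 + 0.09 = 0.133.
Golden rule sets MPK = n+g+δ: 0.25·k^(0.25−1) = 0.133, so k_gold = (0.25/0.133)^(1/0.75) ≈ 2.3198.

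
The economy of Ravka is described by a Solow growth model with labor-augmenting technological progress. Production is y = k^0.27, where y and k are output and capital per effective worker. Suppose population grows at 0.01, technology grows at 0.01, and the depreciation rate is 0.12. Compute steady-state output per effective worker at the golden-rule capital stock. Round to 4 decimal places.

n + g + δ = 0.01 + 0.01 + 0.12 = 0.14.
Golden rule sets MPK = n+g+δ: 0.27·k^(0.27−1) = 0.14, so k_gold = (0.27/0.14)^(1/0.73) ≈ 2.4589.
Output: y_gold = k_gold^0.27 = 2.4589^0.27 ≈ 1.2750.

y_gold ≈ 1.2750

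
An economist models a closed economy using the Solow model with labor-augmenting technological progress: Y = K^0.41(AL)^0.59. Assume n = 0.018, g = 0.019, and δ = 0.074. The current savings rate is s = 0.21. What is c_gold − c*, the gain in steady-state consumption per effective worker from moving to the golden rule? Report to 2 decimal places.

Δc ≈ 0.23

Capital per effective worker breaks even when investment replaces (n + g + δ)·k; here n + g + δ = 0.111.
Current steady state (s = 0.21): k* = (0.21/0.111)^(1/0.59) ≈ 2.9466, y* = 2.9466^0.41 ≈ 1.5575, c* = (1−0.21)·1.5575 ≈ 1.2304.
Golden rule sets MPK = n+g+δ: 0.41·k^(0.41−1) = 0.111, so k_gold = (0.41/0.111)^(1/0.59) ≈ 9.1579.
y_gold = 9.1579^0.41 ≈ 2.4793, c_gold = y_gold − 0.111·k_gold ≈ 1.4628.
Gain: Δc = 1.4628 − 1.2304 ≈ 0.2324.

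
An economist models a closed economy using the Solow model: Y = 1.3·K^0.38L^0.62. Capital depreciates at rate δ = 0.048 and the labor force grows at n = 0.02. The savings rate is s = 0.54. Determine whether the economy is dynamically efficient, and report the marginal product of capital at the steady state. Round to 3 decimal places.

dynamically inefficient; MPK ≈ 0.048

n + δ = 0.02 + 0.048 = 0.068.
Steady-state k*: s·A·k^0.38 = 0.068·k gives k* = (0.54·1.3/0.068)^(1/0.62) ≈ 43.1725.
MPK = 0.38·1.3·43.1725^(-0.62) ≈ 0.0479.
MPK < n+δ = 0.068, so the economy is dynamically inefficient (over-saving).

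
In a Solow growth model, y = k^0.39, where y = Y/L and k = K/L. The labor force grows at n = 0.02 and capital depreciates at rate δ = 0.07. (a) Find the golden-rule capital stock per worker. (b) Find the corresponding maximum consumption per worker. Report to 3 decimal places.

(a) k_gold ≈ 11.065; (b) c_gold ≈ 1.558

The effective depreciation rate is n + δ = 0.02 + 0.07 = 0.09.
At the golden rule the marginal product of capital equals n+δ: 0.39·k^(0.39−1) = 0.09. Solving, k_gold = (0.39/0.09)^(1/0.61) ≈ 11.0655.
y_gold = 11.0655^0.39 ≈ 2.5536; c_gold = y_gold − 0.09·k_gold ≈ 1.5577.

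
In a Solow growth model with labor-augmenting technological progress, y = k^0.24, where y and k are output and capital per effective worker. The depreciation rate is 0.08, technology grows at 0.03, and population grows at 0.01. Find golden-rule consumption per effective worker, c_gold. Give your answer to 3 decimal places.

Break-even investment rate: n + g + δ = 0.01 + 0.03 + 0.08 = 0.12.
At the golden rule the marginal product of capital equals n+g+δ: 0.24·k^(0.24−1) = 0.12. Solving, k_gold = (0.24/0.12)^(1/0.76) ≈ 2.4894.
y_gold = 2.4894^0.24 ≈ 1.2447.
c_gold = y_gold − (n+g+δ)·k_gold = 1.2447 − 0.12·2.4894 ≈ 0.9460.

c_gold ≈ 0.946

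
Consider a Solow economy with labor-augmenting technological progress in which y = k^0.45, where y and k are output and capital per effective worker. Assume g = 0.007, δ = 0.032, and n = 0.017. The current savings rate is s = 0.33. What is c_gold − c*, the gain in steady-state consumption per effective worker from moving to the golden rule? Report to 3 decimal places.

Δc ≈ 0.166

Break-even investment rate: n + g + δ = 0.017 + 0.007 + 0.032 = 0.056.
Current steady state (s = 0.33): k* = (0.33/0.056)^(1/0.55) ≈ 25.1532, y* = 25.1532^0.45 ≈ 4.2684, c* = (1−0.33)·4.2684 ≈ 2.8598.
Setting f'(k) = n+g+δ gives 0.45·k^(0.45−1) = 0.056, hence k_gold = (0.45/0.056)^(1/0.55) ≈ 44.2078.
y_gold = 44.2078^0.45 ≈ 5.5014, c_gold = y_gold − 0.056·k_gold ≈ 3.0258.
Gain: Δc = 3.0258 − 2.8598 ≈ 0.1659.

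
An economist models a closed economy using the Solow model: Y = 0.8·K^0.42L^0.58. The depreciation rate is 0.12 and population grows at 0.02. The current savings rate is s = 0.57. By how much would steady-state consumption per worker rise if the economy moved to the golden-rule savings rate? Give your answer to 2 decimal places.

The effective depreciation rate is n + δ = 0.02 + 0.12 = 0.14.
Current steady state (s = 0.57): k* = (0.57·0.8/0.14)^(1/0.58) ≈ 7.6595, y* = 0.8·7.6595^0.42 ≈ 1.8813, c* = (1−0.57)·1.8813 ≈ 0.8090.
At the golden rule the marginal product of capital equals n+δ: 0.42·0.8·k^(0.42−1) = 0.14. Solving, k_gold = (0.42·0.8/0.14)^(1/0.58) ≈ 4.5241.
y_gold = 0.8·4.5241^0.42 ≈ 1.5080, c_gold = y_gold − 0.14·k_gold ≈ 0.8747.
Gain: Δc = 0.8747 − 0.8090 ≈ 0.0657.

Δc ≈ 0.07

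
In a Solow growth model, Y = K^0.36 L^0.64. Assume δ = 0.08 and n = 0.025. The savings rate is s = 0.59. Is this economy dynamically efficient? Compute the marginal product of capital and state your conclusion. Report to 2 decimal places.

The effective depreciation rate is n + δ = 0.025 + 0.08 = 0.105.
Steady-state k*: s·k^0.36 = 0.105·k gives k* = (0.59/0.105)^(1/0.64) ≈ 14.8371.
MPK = 0.36·14.8371^(-0.64) ≈ 0.0641.
MPK < n+δ = 0.105, so the economy is dynamically inefficient (over-saving).

dynamically inefficient; MPK ≈ 0.06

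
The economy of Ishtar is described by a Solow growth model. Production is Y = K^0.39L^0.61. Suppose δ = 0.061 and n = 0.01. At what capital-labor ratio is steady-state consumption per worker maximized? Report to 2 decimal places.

n + δ = 0.01 + 0.061 = 0.071.
Golden rule sets MPK = n+δ: 0.39·k^(0.39−1) = 0.071, so k_gold = (0.39/0.071)^(1/0.61) ≈ 16.3229.

k_gold ≈ 16.32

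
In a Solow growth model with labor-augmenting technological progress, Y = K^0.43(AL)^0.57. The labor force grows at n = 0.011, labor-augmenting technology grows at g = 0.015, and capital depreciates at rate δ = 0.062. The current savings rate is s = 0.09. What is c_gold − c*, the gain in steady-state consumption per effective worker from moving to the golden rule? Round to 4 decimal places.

The effective depreciation rate is n + g + δ = 0.011 + 0.015 + 0.062 = 0.088.
Current steady state (s = 0.09): k* = (0.09/0.088)^(1/0.57) ≈ 1.0402, y* = 1.0402^0.43 ≈ 1.0171, c* = (1−0.09)·1.0171 ≈ 0.9256.
Golden rule sets MPK = n+g+δ: 0.43·k^(0.43−1) = 0.088, so k_gold = (0.43/0.088)^(1/0.57) ≈ 16.1714.
y_gold = 16.1714^0.43 ≈ 3.3095, c_gold = y_gold − 0.088·k_gold ≈ 1.8864.
Gain: Δc = 1.8864 − 0.9256 ≈ 0.9609.

Δc ≈ 0.9609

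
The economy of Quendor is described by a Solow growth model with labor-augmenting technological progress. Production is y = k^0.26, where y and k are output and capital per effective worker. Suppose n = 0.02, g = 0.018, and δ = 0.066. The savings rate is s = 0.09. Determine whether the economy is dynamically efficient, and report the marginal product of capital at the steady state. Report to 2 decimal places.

Break-even investment rate: n + g + δ = 0.02 + 0.018 + 0.066 = 0.104.
Steady-state k*: s·k^0.26 = 0.104·k gives k* = (0.09/0.104)^(1/0.74) ≈ 0.8225.
MPK = 0.26·0.8225^(-0.74) ≈ 0.3004.
MPK > n+g+δ = 0.104, so the economy is dynamically efficient (under-saving).

dynamically efficient; MPK ≈ 0.30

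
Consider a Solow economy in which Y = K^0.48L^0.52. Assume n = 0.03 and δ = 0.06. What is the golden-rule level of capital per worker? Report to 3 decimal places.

k_gold ≈ 25.008

n + δ = 0.03 + 0.06 = 0.09.
At the golden rule the marginal product of capital equals n+δ: 0.48·k^(0.48−1) = 0.09. Solving, k_gold = (0.48/0.09)^(1/0.52) ≈ 25.0077.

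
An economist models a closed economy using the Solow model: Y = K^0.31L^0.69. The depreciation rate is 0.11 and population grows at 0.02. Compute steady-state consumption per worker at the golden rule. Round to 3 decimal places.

c_gold ≈ 1.020

Break-even investment rate: n + δ = 0.02 + 0.11 = 0.13.
At the golden rule the marginal product of capital equals n+δ: 0.31·k^(0.31−1) = 0.13. Solving, k_gold = (0.31/0.13)^(1/0.69) ≈ 3.5236.
y_gold = 3.5236^0.31 ≈ 1.4776.
c_gold = y_gold − (n+δ)·k_gold = 1.4776 − 0.13·3.5236 ≈ 1.0196.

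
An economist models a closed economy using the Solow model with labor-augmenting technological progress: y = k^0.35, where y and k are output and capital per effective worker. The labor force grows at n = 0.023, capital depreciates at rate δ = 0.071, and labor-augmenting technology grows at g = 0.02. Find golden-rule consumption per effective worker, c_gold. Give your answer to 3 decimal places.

Capital per effective worker breaks even when investment replaces (n + g + δ)·k; here n + g + δ = 0.114.
Setting f'(k) = n+g+δ gives 0.35·k^(0.35−1) = 0.114, hence k_gold = (0.35/0.114)^(1/0.65) ≈ 5.6167.
y_gold = 5.6167^0.35 ≈ 1.8294.
c_gold = y_gold − (n+g+δ)·k_gold = 1.8294 − 0.114·5.6167 ≈ 1.1891.

c_gold ≈ 1.189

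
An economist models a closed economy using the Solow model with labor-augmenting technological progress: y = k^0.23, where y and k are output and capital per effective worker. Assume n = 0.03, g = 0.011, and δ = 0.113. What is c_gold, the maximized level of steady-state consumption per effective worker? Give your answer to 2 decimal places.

c_gold ≈ 0.87

Capital per effective worker breaks even when investment replaces (n + g + δ)·k; here n + g + δ = 0.154.
At the golden rule the marginal product of capital equals n+g+δ: 0.23·k^(0.23−1) = 0.154. Solving, k_gold = (0.23/0.154)^(1/0.77) ≈ 1.6836.
y_gold = 1.6836^0.23 ≈ 1.1273.
c_gold = y_gold − (n+g+δ)·k_gold = 1.1273 − 0.154·1.6836 ≈ 0.8680.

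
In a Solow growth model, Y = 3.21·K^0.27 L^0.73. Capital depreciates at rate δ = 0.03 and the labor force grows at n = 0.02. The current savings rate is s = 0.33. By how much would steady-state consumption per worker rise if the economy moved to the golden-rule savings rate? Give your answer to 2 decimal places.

Capital per worker breaks even when investment replaces (n + δ)·k; here n + δ = 0.05.
Current steady state (s = 0.33): k* = (0.33·3.21/0.05)^(1/0.73) ≈ 65.5398, y* = 3.21·65.5398^0.27 ≈ 9.9303, c* = (1−0.33)·9.9303 ≈ 6.6533.
Golden rule sets MPK = n+δ: 0.27·3.21·k^(0.27−1) = 0.05, so k_gold = (0.27·3.21/0.05)^(1/0.73) ≈ 49.7877.
y_gold = 3.21·49.7877^0.27 ≈ 9.2199, c_gold = y_gold − 0.05·k_gold ≈ 6.7306.
Gain: Δc = 6.7306 − 6.6533 ≈ 0.0773.

Δc ≈ 0.08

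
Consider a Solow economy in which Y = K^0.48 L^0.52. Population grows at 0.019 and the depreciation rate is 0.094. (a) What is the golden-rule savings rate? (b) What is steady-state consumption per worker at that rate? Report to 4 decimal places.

(a) s_gold = 0.4800; (b) c_gold ≈ 1.9763

The effective depreciation rate is n + δ = 0.019 + 0.094 = 0.113.
For Cobb-Douglas, s_gold equals capital's share: s_gold = 0.48.
Golden rule sets MPK = n+δ: 0.48·k^(0.48−1) = 0.113, so k_gold = (0.48/0.113)^(1/0.52) ≈ 16.1438.
y_gold = 16.1438^0.48 ≈ 3.8005; c_gold = (1−0.48)·y_gold ≈ 1.9763.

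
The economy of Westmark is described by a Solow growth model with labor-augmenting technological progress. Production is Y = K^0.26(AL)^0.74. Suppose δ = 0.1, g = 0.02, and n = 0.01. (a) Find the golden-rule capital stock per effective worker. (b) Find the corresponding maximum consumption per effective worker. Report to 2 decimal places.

Capital per effective worker breaks even when investment replaces (n + g + δ)·k; here n + g + δ = 0.13.
At the golden rule the marginal product of capital equals n+g+δ: 0.26·k^(0.26−1) = 0.13. Solving, k_gold = (0.26/0.13)^(1/0.74) ≈ 2.5515.
y_gold = 2.5515^0.26 ≈ 1.2758; c_gold = y_gold − 0.13·k_gold ≈ 0.9441.

(a) k_gold ≈ 2.55; (b) c_gold ≈ 0.94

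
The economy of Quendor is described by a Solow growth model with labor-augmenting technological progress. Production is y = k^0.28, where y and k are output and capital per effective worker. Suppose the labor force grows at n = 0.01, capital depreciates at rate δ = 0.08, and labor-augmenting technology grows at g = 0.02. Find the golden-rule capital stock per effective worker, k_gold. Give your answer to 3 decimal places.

The effective depreciation rate is n + g + δ = 0.01 + 0.02 + 0.08 = 0.11.
Maximizing c = f(k) − (n+g+δ)·k gives f'(k) = n+g+δ, i.e. 0.28·k^(0.28−1) = 0.11, so k_gold = (0.28/0.11)^(1/0.72) ≈ 3.6607.

k_gold ≈ 3.661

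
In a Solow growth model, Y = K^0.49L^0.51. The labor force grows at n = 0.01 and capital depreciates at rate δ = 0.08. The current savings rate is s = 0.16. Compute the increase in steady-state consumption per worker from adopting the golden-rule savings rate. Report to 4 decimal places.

Capital per worker breaks even when investment replaces (n + δ)·k; here n + δ = 0.09.
Current steady state (s = 0.16): k* = (0.16/0.09)^(1/0.51) ≈ 3.0900, y* = 3.0900^0.49 ≈ 1.7381, c* = (1−0.16)·1.7381 ≈ 1.4600.
Maximizing c = f(k) − (n+δ)·k gives f'(k) = n+δ, i.e. 0.49·k^(0.49−1) = 0.09, so k_gold = (0.49/0.09)^(1/0.51) ≈ 27.7362.
y_gold = 27.7362^0.49 ≈ 5.0944, c_gold = y_gold − 0.09·k_gold ≈ 2.5981.
Gain: Δc = 2.5981 − 1.4600 ≈ 1.1381.

Δc ≈ 1.1381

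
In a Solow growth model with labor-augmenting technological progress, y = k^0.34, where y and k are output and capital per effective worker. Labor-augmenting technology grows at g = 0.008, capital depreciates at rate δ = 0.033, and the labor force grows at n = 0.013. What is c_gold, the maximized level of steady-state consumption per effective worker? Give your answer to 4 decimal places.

The effective depreciation rate is n + g + δ = 0.013 + 0.008 + 0.033 = 0.054.
Golden rule sets MPK = n+g+δ: 0.34·k^(0.34−1) = 0.054, so k_gold = (0.34/0.054)^(1/0.66) ≈ 16.2456.
y_gold = 16.2456^0.34 ≈ 2.5802.
c_gold = y_gold − (n+g+δ)·k_gold = 2.5802 − 0.054·16.2456 ≈ 1.7029.

c_gold ≈ 1.7029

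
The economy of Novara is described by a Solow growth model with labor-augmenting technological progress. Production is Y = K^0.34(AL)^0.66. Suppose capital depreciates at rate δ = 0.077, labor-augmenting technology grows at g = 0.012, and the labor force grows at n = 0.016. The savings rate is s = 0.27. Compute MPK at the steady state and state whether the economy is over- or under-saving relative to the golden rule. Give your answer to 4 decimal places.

under-saving; MPK ≈ 0.1322

Capital per effective worker breaks even when investment replaces (n + g + δ)·k; here n + g + δ = 0.105.
Steady-state k*: s·k^0.34 = 0.105·k gives k* = (0.27/0.105)^(1/0.66) ≈ 4.1829.
MPK = 0.34·4.1829^(-0.66) ≈ 0.1322.
MPK > n+g+δ = 0.105, so the economy is dynamically efficient (under-saving).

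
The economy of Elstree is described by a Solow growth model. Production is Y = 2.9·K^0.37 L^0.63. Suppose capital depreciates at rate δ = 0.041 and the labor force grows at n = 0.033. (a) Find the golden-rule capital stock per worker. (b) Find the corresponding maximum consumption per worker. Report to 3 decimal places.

The effective depreciation rate is n + δ = 0.033 + 0.041 = 0.074.
Setting f'(k) = n+δ gives 0.37·2.9·k^(0.37−1) = 0.074, hence k_gold = (0.37·2.9/0.074)^(1/0.63) ≈ 69.7335.
y_gold = 2.9·69.7335^0.37 ≈ 13.9467; c_gold = y_gold − 0.074·k_gold ≈ 8.7864.

(a) k_gold ≈ 69.733; (b) c_gold ≈ 8.786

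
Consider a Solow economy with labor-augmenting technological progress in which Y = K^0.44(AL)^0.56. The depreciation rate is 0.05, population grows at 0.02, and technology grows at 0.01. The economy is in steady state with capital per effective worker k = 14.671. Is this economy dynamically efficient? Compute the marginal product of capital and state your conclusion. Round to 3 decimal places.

Capital per effective worker breaks even when investment replaces (n + g + δ)·k; here n + g + δ = 0.08.
MPK = 0.44·k^(0.44−1) = 0.44·14.671^(-0.56) ≈ 0.0978.
MPK > 0.08, so the economy is dynamically efficient (under-saving).

dynamically efficient; MPK ≈ 0.098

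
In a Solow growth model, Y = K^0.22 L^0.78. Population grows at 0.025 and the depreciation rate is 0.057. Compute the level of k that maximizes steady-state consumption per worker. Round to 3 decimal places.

The effective depreciation rate is n + δ = 0.025 + 0.057 = 0.082.
Golden rule sets MPK = n+δ: 0.22·k^(0.22−1) = 0.082, so k_gold = (0.22/0.082)^(1/0.78) ≈ 3.5440.

k_gold ≈ 3.544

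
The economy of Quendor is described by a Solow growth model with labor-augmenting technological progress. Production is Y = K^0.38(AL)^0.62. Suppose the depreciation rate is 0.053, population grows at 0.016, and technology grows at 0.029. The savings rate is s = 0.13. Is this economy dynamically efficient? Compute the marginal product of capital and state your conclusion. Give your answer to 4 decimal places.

dynamically efficient; MPK ≈ 0.2865

Capital per effective worker breaks even when investment replaces (n + g + δ)·k; here n + g + δ = 0.098.
Steady-state k*: s·k^0.38 = 0.098·k gives k* = (0.13/0.098)^(1/0.62) ≈ 1.5774.
MPK = 0.38·1.5774^(-0.62) ≈ 0.2865.
MPK > n+g+δ = 0.098, so the economy is dynamically efficient (under-saving).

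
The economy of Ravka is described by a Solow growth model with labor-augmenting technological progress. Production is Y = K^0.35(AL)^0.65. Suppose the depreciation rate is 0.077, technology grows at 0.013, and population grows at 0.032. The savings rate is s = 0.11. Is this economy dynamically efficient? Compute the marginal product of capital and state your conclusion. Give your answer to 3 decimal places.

dynamically efficient; MPK ≈ 0.388

The effective depreciation rate is n + g + δ = 0.032 + 0.013 + 0.077 = 0.122.
Steady-state k*: s·k^0.35 = 0.122·k gives k* = (0.11/0.122)^(1/0.65) ≈ 0.8527.
MPK = 0.35·0.8527^(-0.65) ≈ 0.3882.
MPK > n+g+δ = 0.122, so the economy is dynamically efficient (under-saving).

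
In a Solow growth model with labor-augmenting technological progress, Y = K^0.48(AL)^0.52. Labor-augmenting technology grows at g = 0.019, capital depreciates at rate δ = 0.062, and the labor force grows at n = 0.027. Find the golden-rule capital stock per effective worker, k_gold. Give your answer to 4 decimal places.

k_gold ≈ 17.6118

n + g + δ = 0.027 + 0.019 + 0.062 = 0.108.
At the golden rule the marginal product of capital equals n+g+δ: 0.48·k^(0.48−1) = 0.108. Solving, k_gold = (0.48/0.108)^(1/0.52) ≈ 17.6118.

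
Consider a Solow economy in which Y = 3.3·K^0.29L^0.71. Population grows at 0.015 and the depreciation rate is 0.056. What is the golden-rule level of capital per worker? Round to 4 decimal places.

k_gold ≈ 38.9997

Break-even investment rate: n + δ = 0.015 + 0.056 = 0.071.
Maximizing c = f(k) − (n+δ)·k gives f'(k) = n+δ, i.e. 0.29·3.3·k^(0.29−1) = 0.071, so k_gold = (0.29·3.3/0.071)^(1/0.71) ≈ 38.9997.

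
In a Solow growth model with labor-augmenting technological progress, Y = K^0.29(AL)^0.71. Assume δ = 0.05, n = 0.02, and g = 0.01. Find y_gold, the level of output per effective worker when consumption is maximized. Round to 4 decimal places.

y_gold ≈ 1.6922

Capital per effective worker breaks even when investment replaces (n + g + δ)·k; here n + g + δ = 0.08.
At the golden rule the marginal product of capital equals n+g+δ: 0.29·k^(0.29−1) = 0.08. Solving, k_gold = (0.29/0.08)^(1/0.71) ≈ 6.1342.
Output: y_gold = k_gold^0.29 = 6.1342^0.29 ≈ 1.6922.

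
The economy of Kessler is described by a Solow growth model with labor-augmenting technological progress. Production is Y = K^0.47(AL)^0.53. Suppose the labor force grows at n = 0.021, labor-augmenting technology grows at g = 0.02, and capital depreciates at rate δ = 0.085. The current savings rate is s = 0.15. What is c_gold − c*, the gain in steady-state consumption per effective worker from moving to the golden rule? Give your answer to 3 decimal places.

n + g + δ = 0.021 + 0.02 + 0.085 = 0.126.
Current steady state (s = 0.15): k* = (0.15/0.126)^(1/0.53) ≈ 1.3895, y* = 1.3895^0.47 ≈ 1.1672, c* = (1−0.15)·1.1672 ≈ 0.9921.
Maximizing c = f(k) − (n+g+δ)·k gives f'(k) = n+g+δ, i.e. 0.47·k^(0.47−1) = 0.126, so k_gold = (0.47/0.126)^(1/0.53) ≈ 11.9876.
y_gold = 11.9876^0.47 ≈ 3.2137, c_gold = y_gold − 0.126·k_gold ≈ 1.7033.
Gain: Δc = 1.7033 − 0.9921 ≈ 0.7111.

Δc ≈ 0.711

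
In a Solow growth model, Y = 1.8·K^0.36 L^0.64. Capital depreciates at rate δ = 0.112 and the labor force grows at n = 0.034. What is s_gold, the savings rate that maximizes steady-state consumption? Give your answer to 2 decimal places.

s_gold = 0.36

The effective depreciation rate is n + δ = 0.034 + 0.112 = 0.146.
At the golden rule MPK = n+δ, and in any Cobb-Douglas steady state s = (n+δ)·k/y = MPK·k/y = capital's share 0.36.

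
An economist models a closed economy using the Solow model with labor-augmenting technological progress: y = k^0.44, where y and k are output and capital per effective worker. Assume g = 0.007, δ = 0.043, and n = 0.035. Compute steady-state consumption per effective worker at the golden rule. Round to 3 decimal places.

c_gold ≈ 2.038

Capital per effective worker breaks even when investment replaces (n + g + δ)·k; here n + g + δ = 0.085.
Setting f'(k) = n+g+δ gives 0.44·k^(0.44−1) = 0.085, hence k_gold = (0.44/0.085)^(1/0.56) ≈ 18.8391.
y_gold = 18.8391^0.44 ≈ 3.6394.
c_gold = y_gold − (n+g+δ)·k_gold = 3.6394 − 0.085·18.8391 ≈ 2.0380.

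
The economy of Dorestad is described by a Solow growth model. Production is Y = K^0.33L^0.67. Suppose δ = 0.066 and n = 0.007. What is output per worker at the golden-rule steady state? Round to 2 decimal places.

y_gold ≈ 2.10

n + δ = 0.007 + 0.066 = 0.073.
Golden rule sets MPK = n+δ: 0.33·k^(0.33−1) = 0.073, so k_gold = (0.33/0.073)^(1/0.67) ≈ 9.5038.
Output: y_gold = k_gold^0.33 = 9.5038^0.33 ≈ 2.1024.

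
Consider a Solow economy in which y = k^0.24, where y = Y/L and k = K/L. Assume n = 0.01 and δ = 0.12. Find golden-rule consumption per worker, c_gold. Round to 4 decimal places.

Break-even investment rate: n + δ = 0.01 + 0.12 = 0.13.
Golden rule sets MPK = n+δ: 0.24·k^(0.24−1) = 0.13, so k_gold = (0.24/0.13)^(1/0.76) ≈ 2.2405.
y_gold = 2.2405^0.24 ≈ 1.2136.
c_gold = y_gold − (n+δ)·k_gold = 1.2136 − 0.13·2.2405 ≈ 0.9224.

c_gold ≈ 0.9224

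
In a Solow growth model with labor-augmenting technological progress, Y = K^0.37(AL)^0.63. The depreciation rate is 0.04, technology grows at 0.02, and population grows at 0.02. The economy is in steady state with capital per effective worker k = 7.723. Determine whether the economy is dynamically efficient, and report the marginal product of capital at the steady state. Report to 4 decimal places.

Break-even investment rate: n + g + δ = 0.02 + 0.02 + 0.04 = 0.08.
MPK = 0.37·k^(0.37−1) = 0.37·7.723^(-0.63) ≈ 0.1021.
MPK > 0.08, so the economy is dynamically efficient (under-saving).

dynamically efficient; MPK ≈ 0.1021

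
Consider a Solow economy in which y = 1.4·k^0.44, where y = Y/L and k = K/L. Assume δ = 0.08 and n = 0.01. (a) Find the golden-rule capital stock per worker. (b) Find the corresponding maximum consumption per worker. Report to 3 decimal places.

Capital per worker breaks even when investment replaces (n + δ)·k; here n + δ = 0.09.
Golden rule sets MPK = n+δ: 0.44·1.4·k^(0.44−1) = 0.09, so k_gold = (0.44·1.4/0.09)^(1/0.56) ≈ 31.0224.
y_gold = 1.4·31.0224^0.44 ≈ 6.3455; c_gold = y_gold − 0.09·k_gold ≈ 3.5535.

(a) k_gold ≈ 31.022; (b) c_gold ≈ 3.553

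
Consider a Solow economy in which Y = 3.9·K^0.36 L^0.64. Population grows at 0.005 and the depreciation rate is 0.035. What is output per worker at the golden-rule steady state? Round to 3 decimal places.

y_gold ≈ 28.860

Break-even investment rate: n + δ = 0.005 + 0.035 = 0.04.
Setting f'(k) = n+δ gives 0.36·3.9·k^(0.36−1) = 0.04, hence k_gold = (0.36·3.9/0.04)^(1/0.64) ≈ 259.7421.
Output: y_gold = 3.9·k_gold^0.36 = 3.9·259.7421^0.36 ≈ 28.8602.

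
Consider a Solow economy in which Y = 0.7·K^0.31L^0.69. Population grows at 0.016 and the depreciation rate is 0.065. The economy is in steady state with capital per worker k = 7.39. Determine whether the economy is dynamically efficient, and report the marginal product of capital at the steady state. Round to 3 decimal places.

dynamically inefficient; MPK ≈ 0.055

Break-even investment rate: n + δ = 0.016 + 0.065 = 0.081.
MPK = 0.31·0.7·k^(0.31−1) = 0.31·0.7·7.39^(-0.69) ≈ 0.0546.
MPK < 0.081, so the economy is dynamically inefficient (over-saving).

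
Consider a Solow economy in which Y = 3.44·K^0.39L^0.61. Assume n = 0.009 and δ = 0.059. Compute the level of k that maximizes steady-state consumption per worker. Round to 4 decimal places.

k_gold ≈ 132.7816

Capital per worker breaks even when investment replaces (n + δ)·k; here n + δ = 0.068.
Maximizing c = f(k) − (n+δ)·k gives f'(k) = n+δ, i.e. 0.39·3.44·k^(0.39−1) = 0.068, so k_gold = (0.39·3.44/0.068)^(1/0.61) ≈ 132.7816.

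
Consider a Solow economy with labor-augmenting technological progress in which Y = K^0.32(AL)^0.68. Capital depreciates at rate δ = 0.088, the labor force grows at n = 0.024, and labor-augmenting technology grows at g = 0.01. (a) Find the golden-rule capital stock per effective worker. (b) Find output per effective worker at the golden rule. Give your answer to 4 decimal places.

(a) k_gold ≈ 4.1292; (b) y_gold ≈ 1.5743

Capital per effective worker breaks even when investment replaces (n + g + δ)·k; here n + g + δ = 0.122.
Golden rule sets MPK = n+g+δ: 0.32·k^(0.32−1) = 0.122, so k_gold = (0.32/0.122)^(1/0.68) ≈ 4.1292.
y_gold = 4.1292^0.32 ≈ 1.5743.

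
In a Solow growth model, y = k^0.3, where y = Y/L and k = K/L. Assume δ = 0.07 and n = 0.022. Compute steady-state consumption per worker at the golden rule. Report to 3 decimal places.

Break-even investment rate: n + δ = 0.022 + 0.07 = 0.092.
At the golden rule the marginal product of capital equals n+δ: 0.3·k^(0.3−1) = 0.092. Solving, k_gold = (0.3/0.092)^(1/0.7) ≈ 5.4117.
y_gold = 5.4117^0.3 ≈ 1.6596.
c_gold = y_gold − (n+δ)·k_gold = 1.6596 − 0.092·5.4117 ≈ 1.1617.

c_gold ≈ 1.162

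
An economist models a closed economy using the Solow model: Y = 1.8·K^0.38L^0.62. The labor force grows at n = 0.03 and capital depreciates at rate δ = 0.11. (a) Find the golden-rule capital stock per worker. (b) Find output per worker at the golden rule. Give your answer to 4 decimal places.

(a) k_gold ≈ 12.9174; (b) y_gold ≈ 4.7590

The effective depreciation rate is n + δ = 0.03 + 0.11 = 0.14.
Setting f'(k) = n+δ gives 0.38·1.8·k^(0.38−1) = 0.14, hence k_gold = (0.38·1.8/0.14)^(1/0.62) ≈ 12.9174.
y_gold = 1.8·12.9174^0.38 ≈ 4.7590.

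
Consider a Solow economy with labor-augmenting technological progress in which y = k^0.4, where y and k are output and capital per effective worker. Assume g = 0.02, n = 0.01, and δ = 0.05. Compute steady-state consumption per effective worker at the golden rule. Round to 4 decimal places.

c_gold ≈ 1.7544

n + g + δ = 0.01 + 0.02 + 0.05 = 0.08.
Maximizing c = f(k) − (n+g+δ)·k gives f'(k) = n+g+δ, i.e. 0.4·k^(0.4−1) = 0.08, so k_gold = (0.4/0.08)^(1/0.6) ≈ 14.6201.
y_gold = 14.6201^0.4 ≈ 2.9240.
c_gold = y_gold − (n+g+δ)·k_gold = 2.9240 − 0.08·14.6201 ≈ 1.7544.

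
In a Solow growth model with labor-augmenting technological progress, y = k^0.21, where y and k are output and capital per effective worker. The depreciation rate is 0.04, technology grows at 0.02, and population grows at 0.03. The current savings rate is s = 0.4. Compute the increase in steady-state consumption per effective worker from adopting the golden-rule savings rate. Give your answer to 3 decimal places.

n + g + δ = 0.03 + 0.02 + 0.04 = 0.09.
Current steady state (s = 0.4): k* = (0.4/0.09)^(1/0.79) ≈ 6.6073, y* = 6.6073^0.21 ≈ 1.4866, c* = (1−0.4)·1.4866 ≈ 0.8920.
Golden rule sets MPK = n+g+δ: 0.21·k^(0.21−1) = 0.09, so k_gold = (0.21/0.09)^(1/0.79) ≈ 2.9228.
y_gold = 2.9228^0.21 ≈ 1.2526, c_gold = y_gold − 0.09·k_gold ≈ 0.9896.
Gain: Δc = 0.9896 − 0.8920 ≈ 0.0976.

Δc ≈ 0.098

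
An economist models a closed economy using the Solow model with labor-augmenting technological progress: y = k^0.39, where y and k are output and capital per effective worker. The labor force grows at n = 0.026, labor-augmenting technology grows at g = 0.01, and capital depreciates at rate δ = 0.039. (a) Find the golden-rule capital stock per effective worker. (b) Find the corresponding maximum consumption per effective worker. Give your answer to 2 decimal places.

(a) k_gold ≈ 14.92; (b) c_gold ≈ 1.75

The effective depreciation rate is n + g + δ = 0.026 + 0.01 + 0.039 = 0.075.
Golden rule sets MPK = n+g+δ: 0.39·k^(0.39−1) = 0.075, so k_gold = (0.39/0.075)^(1/0.61) ≈ 14.9202.
y_gold = 14.9202^0.39 ≈ 2.8693; c_gold = y_gold − 0.075·k_gold ≈ 1.7503.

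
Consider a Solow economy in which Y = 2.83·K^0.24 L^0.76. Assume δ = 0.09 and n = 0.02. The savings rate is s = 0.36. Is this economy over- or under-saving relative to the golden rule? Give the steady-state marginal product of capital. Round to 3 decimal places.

n + δ = 0.02 + 0.09 = 0.11.
Steady-state k*: s·A·k^0.24 = 0.11·k gives k* = (0.36·2.83/0.11)^(1/0.76) ≈ 18.7055.
MPK = 0.24·2.83·18.7055^(-0.76) ≈ 0.0733.
MPK < n+δ = 0.11, so the economy is dynamically inefficient (over-saving).

over-saving; MPK ≈ 0.073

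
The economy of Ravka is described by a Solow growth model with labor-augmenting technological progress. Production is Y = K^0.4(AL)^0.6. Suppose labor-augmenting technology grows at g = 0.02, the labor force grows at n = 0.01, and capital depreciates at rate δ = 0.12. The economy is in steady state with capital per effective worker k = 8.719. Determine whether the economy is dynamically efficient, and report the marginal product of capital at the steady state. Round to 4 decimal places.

dynamically inefficient; MPK ≈ 0.1091

Capital per effective worker breaks even when investment replaces (n + g + δ)·k; here n + g + δ = 0.15.
MPK = 0.4·k^(0.4−1) = 0.4·8.719^(-0.6) ≈ 0.1091.
MPK < 0.15, so the economy is dynamically inefficient (over-saving).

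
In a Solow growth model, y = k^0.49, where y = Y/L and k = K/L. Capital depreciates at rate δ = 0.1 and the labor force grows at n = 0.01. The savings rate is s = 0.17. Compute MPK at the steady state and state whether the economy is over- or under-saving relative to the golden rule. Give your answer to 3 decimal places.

under-saving; MPK ≈ 0.317

The effective depreciation rate is n + δ = 0.01 + 0.1 = 0.11.
Steady-state k*: s·k^0.49 = 0.11·k gives k* = (0.17/0.11)^(1/0.51) ≈ 2.3480.
MPK = 0.49·2.3480^(-0.51) ≈ 0.3171.
MPK > n+δ = 0.11, so the economy is dynamically efficient (under-saving).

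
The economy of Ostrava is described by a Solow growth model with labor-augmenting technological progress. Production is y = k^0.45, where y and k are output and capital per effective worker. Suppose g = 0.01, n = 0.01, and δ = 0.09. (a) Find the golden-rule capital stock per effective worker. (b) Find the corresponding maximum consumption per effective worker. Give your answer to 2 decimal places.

(a) k_gold ≈ 12.95; (b) c_gold ≈ 1.74

Break-even investment rate: n + g + δ = 0.01 + 0.01 + 0.09 = 0.11.
Setting f'(k) = n+g+δ gives 0.45·k^(0.45−1) = 0.11, hence k_gold = (0.45/0.11)^(1/0.55) ≈ 12.9539.
y_gold = 12.9539^0.45 ≈ 3.1665; c_gold = y_gold − 0.11·k_gold ≈ 1.7416.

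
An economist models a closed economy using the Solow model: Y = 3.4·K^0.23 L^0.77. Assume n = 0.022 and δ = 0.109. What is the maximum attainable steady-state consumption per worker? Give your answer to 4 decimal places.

c_gold ≈ 4.4642

n + δ = 0.022 + 0.109 = 0.131.
Setting f'(k) = n+δ gives 0.23·3.4·k^(0.23−1) = 0.131, hence k_gold = (0.23·3.4/0.131)^(1/0.77) ≈ 10.1791.
y_gold = 3.4·10.1791^0.23 ≈ 5.7976.
c_gold = y_gold − (n+δ)·k_gold = 5.7976 − 0.131·10.1791 ≈ 4.4642.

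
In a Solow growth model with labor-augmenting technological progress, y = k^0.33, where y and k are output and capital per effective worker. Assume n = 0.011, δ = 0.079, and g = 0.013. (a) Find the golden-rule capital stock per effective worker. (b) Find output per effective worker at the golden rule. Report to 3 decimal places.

Capital per effective worker breaks even when investment replaces (n + g + δ)·k; here n + g + δ = 0.103.
Maximizing c = f(k) − (n+g+δ)·k gives f'(k) = n+g+δ, i.e. 0.33·k^(0.33−1) = 0.103, so k_gold = (0.33/0.103)^(1/0.67) ≈ 5.6851.
y_gold = 5.6851^0.33 ≈ 1.7745.

(a) k_gold ≈ 5.685; (b) y_gold ≈ 1.774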